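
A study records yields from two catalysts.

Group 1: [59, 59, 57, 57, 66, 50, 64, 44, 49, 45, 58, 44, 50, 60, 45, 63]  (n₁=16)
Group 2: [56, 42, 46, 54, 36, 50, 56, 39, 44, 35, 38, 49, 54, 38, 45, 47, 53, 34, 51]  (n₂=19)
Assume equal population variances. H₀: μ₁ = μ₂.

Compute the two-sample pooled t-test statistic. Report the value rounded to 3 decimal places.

x̄₁=54.375, s₁=7.580, n₁=16
x̄₂=45.632, s₂=7.410, n₂=19
s_p² = [15·7.580² + 18·7.410²]/33 = 56.0658
SE = √(s_p²·(1/16+1/19)) = 2.5407
t = (54.375−45.632)/2.5407 = 3.4414
df = 33

test statistic = 3.441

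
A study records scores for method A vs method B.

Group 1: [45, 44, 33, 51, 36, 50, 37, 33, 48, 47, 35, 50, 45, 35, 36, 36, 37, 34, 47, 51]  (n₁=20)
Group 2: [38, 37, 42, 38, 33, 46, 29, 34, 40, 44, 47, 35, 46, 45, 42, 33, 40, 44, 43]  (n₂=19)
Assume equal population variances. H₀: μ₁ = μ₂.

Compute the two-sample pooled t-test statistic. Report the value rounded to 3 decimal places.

test statistic = 0.879

x̄₁=41.500, s₁=6.786, n₁=20
x̄₂=39.789, s₂=5.224, n₂=19
s_p² = [19·6.786² + 18·5.224²]/37 = 36.9232
SE = √(s_p²·(1/20+1/19)) = 1.9467
t = (41.500−39.789)/1.9467 = 0.8787
df = 37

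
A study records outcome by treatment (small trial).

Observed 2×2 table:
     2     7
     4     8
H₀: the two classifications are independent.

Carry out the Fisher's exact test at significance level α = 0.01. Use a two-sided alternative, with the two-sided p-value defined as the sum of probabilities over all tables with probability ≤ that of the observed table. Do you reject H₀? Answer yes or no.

reject H₀: no

Margins: r₁=9, r₂=12, c₁=6, c₂=15, n=21
p_obs = C(9,2)·C(12,4)/C(21,6); sum pmf over tables with pmf ≤ p_obs
p-value (two-sided) = 0.65944
At α=0.01: p ≥ α → fail to reject H₀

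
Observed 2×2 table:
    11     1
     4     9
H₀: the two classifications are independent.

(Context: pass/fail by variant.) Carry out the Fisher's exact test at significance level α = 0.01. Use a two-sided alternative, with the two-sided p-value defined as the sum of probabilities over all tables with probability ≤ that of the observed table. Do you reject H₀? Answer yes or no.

Margins: r₁=12, r₂=13, c₁=15, c₂=10, n=25
p_obs = C(12,11)·C(13,4)/C(25,15); sum pmf over tables with pmf ≤ p_obs
p-value (two-sided) = 0.00361
At α=0.01: p < α → reject H₀

reject H₀: yes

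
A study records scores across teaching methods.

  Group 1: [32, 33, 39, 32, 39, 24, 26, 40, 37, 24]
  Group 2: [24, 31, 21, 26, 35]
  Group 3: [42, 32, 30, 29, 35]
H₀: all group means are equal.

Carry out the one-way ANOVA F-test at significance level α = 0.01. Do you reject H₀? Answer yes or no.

Group means [32.60, 27.40, 33.60], grand mean 31.550
SSB = Σnᵢ(x̄ᵢ−x̄)² = 118.150; SSW = ΣΣ(x−x̄ᵢ)² = 582.800
MSB = 118.150/2 = 59.0750; MSW = 582.800/17 = 34.2824
F = MSB/MSW = 1.7232
df = (2, 17)
p-value (upper-tail) = 0.20825
At α=0.01: p ≥ α → fail to reject H₀

reject H₀: no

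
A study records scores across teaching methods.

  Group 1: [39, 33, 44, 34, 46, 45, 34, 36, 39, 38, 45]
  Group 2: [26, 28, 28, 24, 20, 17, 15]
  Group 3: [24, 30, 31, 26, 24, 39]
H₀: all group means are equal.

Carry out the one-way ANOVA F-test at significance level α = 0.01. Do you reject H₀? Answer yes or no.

reject H₀: yes

Group means [39.36, 22.57, 29.00], grand mean 31.875
SSB = Σnᵢ(x̄ᵢ−x̄)² = 1272.365; SSW = ΣΣ(x−x̄ᵢ)² = 572.260
MSB = 1272.365/2 = 636.1826; MSW = 572.260/21 = 27.2505
F = MSB/MSW = 23.3458
df = (2, 21)
p-value (upper-tail) = 0.00000
At α=0.01: p < α → reject H₀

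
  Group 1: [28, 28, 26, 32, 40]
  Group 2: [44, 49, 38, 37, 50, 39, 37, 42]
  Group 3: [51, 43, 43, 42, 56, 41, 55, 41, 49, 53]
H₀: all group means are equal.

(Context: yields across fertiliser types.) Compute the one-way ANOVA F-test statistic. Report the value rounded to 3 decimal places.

Group means [30.80, 42.00, 47.40], grand mean 41.913
SSB = Σnᵢ(x̄ᵢ−x̄)² = 918.626; SSW = ΣΣ(x−x̄ᵢ)² = 645.200
MSB = 918.626/2 = 459.3130; MSW = 645.200/20 = 32.2600
F = MSB/MSW = 14.2379
df = (2, 20)

test statistic = 14.238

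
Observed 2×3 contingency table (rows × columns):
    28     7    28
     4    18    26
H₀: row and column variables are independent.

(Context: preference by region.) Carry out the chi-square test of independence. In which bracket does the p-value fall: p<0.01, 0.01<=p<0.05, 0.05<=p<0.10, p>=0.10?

p-value bracket: p<0.01

Row totals [63, 48], col totals [32, 25, 54], n=111
χ² = (28−18.16)²/18.16 + (7−14.19)²/14.19 + (28−30.65)²/30.65 + (4−13.84)²/13.84 + (18−10.81)²/10.81 + (26−23.35)²/23.35 = 21.2756
df = 2
p-value (upper-tail) = 0.00002
→ bracket: p<0.01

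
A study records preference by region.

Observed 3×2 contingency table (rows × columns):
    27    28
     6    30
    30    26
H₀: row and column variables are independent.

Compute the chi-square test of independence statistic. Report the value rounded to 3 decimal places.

Row totals [55, 36, 56], col totals [63, 84], n=147
χ² = (27−23.57)²/23.57 + (28−31.43)²/31.43 + (6−15.43)²/15.43 + (30−20.57)²/20.57 + (30−24.00)²/24.00 + (26−32.00)²/32.00 = 13.5811
df = 2

test statistic = 13.581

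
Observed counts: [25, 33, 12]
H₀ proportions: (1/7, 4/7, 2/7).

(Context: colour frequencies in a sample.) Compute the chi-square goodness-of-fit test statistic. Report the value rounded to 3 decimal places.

test statistic = 26.925

n = 70; E_i = n·p_i = [10.00, 40.00, 20.00]
χ² = (25−10.00)²/10.00 + (33−40.00)²/40.00 + (12−20.00)²/20.00 = 26.9250
df = 2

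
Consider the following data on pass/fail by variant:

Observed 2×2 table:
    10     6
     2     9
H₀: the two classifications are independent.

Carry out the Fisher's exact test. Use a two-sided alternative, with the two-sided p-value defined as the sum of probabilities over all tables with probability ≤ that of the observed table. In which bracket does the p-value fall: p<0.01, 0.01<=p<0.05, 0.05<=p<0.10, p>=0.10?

p-value bracket: 0.01<=p<0.05

Margins: r₁=16, r₂=11, c₁=12, c₂=15, n=27
p_obs = C(16,10)·C(11,2)/C(27,12); sum pmf over tables with pmf ≤ p_obs
p-value (two-sided) = 0.04733
→ bracket: 0.01<=p<0.05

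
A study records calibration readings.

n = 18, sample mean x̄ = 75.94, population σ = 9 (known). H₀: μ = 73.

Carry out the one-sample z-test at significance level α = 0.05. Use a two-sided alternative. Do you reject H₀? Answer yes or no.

reject H₀: no

SE = σ/√n = 9/√18 = 2.1213
z = (x̄−μ₀)/SE = (75.94−73)/2.1213 = 1.3859
p-value (two-sided) = 0.16577
At α=0.05: p ≥ α → fail to reject H₀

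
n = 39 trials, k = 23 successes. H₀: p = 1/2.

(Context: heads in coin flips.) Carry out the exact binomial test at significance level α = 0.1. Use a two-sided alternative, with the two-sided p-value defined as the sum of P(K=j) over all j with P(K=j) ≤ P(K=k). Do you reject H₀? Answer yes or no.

reject H₀: no

Exact binomial: n=39, k=23, p₀=1/2=0.5000
P(X=j) = C(n,j)·p₀^j·(1−p₀)^(n−j); p = Σ P(X=j) over j with P(X=j) ≤ P(X=23)
p-value (two-sided) = 0.33678
At α=0.1: p ≥ α → fail to reject H₀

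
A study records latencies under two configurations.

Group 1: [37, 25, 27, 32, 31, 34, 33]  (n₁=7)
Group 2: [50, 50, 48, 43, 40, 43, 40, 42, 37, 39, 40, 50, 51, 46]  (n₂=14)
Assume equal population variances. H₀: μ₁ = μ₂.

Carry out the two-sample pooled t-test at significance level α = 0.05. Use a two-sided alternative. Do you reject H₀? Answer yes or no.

x̄₁=31.286, s₁=4.112, n₁=7
x̄₂=44.214, s₂=4.839, n₂=14
s_p² = [6·4.112² + 13·4.839²]/19 = 21.3571
SE = √(s_p²·(1/7+1/14)) = 2.1393
t = (31.286−44.214)/2.1393 = -6.0434
df = 19
p-value (two-sided) = 0.00001
At α=0.05: p < α → reject H₀

reject H₀: yes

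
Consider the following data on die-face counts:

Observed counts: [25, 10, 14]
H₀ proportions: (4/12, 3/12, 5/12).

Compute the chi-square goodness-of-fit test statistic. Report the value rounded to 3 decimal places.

test statistic = 7.029

n = 49; E_i = n·p_i = [16.33, 12.25, 20.42]
χ² = (25−16.33)²/16.33 + (10−12.25)²/12.25 + (14−20.42)²/20.42 = 7.0286
df = 2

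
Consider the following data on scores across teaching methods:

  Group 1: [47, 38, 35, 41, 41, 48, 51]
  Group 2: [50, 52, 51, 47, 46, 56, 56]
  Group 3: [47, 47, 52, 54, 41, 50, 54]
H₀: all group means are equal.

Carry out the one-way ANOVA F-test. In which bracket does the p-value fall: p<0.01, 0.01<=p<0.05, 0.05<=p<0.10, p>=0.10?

Group means [43.00, 51.14, 49.29], grand mean 47.810
SSB = Σnᵢ(x̄ᵢ−x̄)² = 254.952; SSW = ΣΣ(x−x̄ᵢ)² = 426.286
MSB = 254.952/2 = 127.4762; MSW = 426.286/18 = 23.6825
F = MSB/MSW = 5.3827
df = (2, 18)
p-value (upper-tail) = 0.01471
→ bracket: 0.01<=p<0.05

p-value bracket: 0.01<=p<0.05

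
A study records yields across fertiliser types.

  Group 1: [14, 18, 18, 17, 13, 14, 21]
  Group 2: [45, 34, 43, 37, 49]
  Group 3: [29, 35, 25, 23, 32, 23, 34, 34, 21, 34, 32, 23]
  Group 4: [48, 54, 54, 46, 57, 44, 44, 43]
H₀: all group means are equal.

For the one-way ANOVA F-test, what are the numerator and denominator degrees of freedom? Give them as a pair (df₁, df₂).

k = 4 groups, N = 32 total
df = (k−1, N−k) = (4−1, 32−4) = (3, 28)

degrees of freedom = [3, 28]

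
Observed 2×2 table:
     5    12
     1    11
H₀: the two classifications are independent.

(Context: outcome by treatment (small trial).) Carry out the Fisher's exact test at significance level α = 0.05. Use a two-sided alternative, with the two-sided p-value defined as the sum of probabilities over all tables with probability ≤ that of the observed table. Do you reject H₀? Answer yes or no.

reject H₀: no

Margins: r₁=17, r₂=12, c₁=6, c₂=23, n=29
p_obs = C(17,5)·C(12,1)/C(29,6); sum pmf over tables with pmf ≤ p_obs
p-value (two-sided) = 0.35439
At α=0.05: p ≥ α → fail to reject H₀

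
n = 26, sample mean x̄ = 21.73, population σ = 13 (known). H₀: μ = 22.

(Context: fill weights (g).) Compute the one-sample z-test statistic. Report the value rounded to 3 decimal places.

SE = σ/√n = 13/√26 = 2.5495
z = (x̄−μ₀)/SE = (21.73−22)/2.5495 = -0.1059

test statistic = -0.106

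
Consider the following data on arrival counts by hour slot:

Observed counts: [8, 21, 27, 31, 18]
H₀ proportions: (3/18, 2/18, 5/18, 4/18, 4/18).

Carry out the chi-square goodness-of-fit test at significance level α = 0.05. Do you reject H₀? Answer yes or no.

n = 105; E_i = n·p_i = [17.50, 11.67, 29.17, 23.33, 23.33]
χ² = (8−17.50)²/17.50 + (21−11.67)²/11.67 + (27−29.17)²/29.17 + (31−23.33)²/23.33 + (18−23.33)²/23.33 = 16.5229
df = 4
p-value (upper-tail) = 0.00239
At α=0.05: p < α → reject H₀

reject H₀: yes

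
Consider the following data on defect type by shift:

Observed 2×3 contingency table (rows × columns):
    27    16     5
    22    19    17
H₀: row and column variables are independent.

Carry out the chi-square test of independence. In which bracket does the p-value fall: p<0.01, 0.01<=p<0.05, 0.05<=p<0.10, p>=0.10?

Row totals [48, 58], col totals [49, 35, 22], n=106
χ² = (27−22.19)²/22.19 + (16−15.85)²/15.85 + (5−9.96)²/9.96 + (22−26.81)²/26.81 + (19−19.15)²/19.15 + (17−12.04)²/12.04 = 6.4266
df = 2
p-value (upper-tail) = 0.04022
→ bracket: 0.01<=p<0.05

p-value bracket: 0.01<=p<0.05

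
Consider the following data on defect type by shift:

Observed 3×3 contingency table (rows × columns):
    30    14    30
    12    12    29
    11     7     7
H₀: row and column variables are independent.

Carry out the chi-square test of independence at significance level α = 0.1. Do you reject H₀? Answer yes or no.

Row totals [74, 53, 25], col totals [53, 33, 66], n=152
χ² = (30−25.80)²/25.80 + (14−16.07)²/16.07 + (30−32.13)²/32.13 + (12−18.48)²/18.48 + (12−11.51)²/11.51 + (29−23.01)²/23.01 + (11−8.72)²/8.72 + (7−5.43)²/5.43 + (7−10.86)²/10.86 = 7.3634
df = 4
p-value (upper-tail) = 0.11789
At α=0.1: p ≥ α → fail to reject H₀

reject H₀: no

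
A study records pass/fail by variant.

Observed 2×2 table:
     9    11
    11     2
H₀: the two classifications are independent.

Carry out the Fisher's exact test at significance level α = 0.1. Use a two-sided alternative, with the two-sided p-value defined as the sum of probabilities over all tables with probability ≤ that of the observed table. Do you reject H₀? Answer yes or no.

Margins: r₁=20, r₂=13, c₁=20, c₂=13, n=33
p_obs = C(20,9)·C(13,11)/C(33,20); sum pmf over tables with pmf ≤ p_obs
p-value (two-sided) = 0.03249
At α=0.1: p < α → reject H₀

reject H₀: yes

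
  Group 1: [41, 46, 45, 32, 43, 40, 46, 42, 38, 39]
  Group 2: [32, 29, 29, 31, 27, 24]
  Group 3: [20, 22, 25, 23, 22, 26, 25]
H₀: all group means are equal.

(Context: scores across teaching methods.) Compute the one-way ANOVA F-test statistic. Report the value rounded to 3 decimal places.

Group means [41.20, 28.67, 23.29], grand mean 32.478
SSB = Σnᵢ(x̄ᵢ−x̄)² = 1439.377; SSW = ΣΣ(x−x̄ᵢ)² = 234.362
MSB = 1439.377/2 = 719.6886; MSW = 234.362/20 = 11.7181
F = MSB/MSW = 61.4169
df = (2, 20)

test statistic = 61.417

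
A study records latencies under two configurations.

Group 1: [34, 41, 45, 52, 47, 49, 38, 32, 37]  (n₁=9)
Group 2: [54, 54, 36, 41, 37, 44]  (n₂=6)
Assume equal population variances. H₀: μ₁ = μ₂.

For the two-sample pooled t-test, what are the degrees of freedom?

df = n₁ + n₂ − 2 = 9 + 6 − 2 = 13

degrees of freedom = 13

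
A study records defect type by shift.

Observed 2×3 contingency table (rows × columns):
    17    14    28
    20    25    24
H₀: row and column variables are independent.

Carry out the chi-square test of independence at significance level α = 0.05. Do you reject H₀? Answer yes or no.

reject H₀: no

Row totals [59, 69], col totals [37, 39, 52], n=128
χ² = (17−17.05)²/17.05 + (14−17.98)²/17.98 + (28−23.97)²/23.97 + (20−19.95)²/19.95 + (25−21.02)²/21.02 + (24−28.03)²/28.03 = 2.8899
df = 2
p-value (upper-tail) = 0.23576
At α=0.05: p ≥ α → fail to reject H₀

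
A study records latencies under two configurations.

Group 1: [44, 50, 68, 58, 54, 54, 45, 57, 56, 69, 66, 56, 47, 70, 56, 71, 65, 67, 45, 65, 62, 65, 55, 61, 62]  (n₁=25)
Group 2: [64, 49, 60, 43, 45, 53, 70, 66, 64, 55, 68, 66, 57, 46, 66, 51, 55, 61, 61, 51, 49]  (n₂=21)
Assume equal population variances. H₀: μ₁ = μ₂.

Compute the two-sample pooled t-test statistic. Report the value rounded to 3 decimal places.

test statistic = 0.647

x̄₁=58.720, s₁=8.234, n₁=25
x̄₂=57.143, s₂=8.236, n₂=21
s_p² = [24·8.234² + 20·8.236²]/44 = 67.8094
SE = √(s_p²·(1/25+1/21)) = 2.4375
t = (58.720−57.143)/2.4375 = 0.6470
df = 44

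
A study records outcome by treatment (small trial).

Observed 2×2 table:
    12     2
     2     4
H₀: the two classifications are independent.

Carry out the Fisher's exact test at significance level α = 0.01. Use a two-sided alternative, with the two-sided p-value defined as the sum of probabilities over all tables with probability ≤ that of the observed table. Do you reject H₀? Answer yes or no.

Margins: r₁=14, r₂=6, c₁=14, c₂=6, n=20
p_obs = C(14,12)·C(6,2)/C(20,14); sum pmf over tables with pmf ≤ p_obs
p-value (two-sided) = 0.03741
At α=0.01: p ≥ α → fail to reject H₀

reject H₀: no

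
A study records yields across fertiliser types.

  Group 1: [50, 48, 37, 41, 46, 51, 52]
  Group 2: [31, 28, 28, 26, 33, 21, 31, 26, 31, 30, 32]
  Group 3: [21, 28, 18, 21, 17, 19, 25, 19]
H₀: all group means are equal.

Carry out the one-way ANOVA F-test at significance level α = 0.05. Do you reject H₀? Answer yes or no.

Group means [46.43, 28.82, 21.00], grand mean 31.154
SSB = Σnᵢ(x̄ᵢ−x̄)² = 2518.034; SSW = ΣΣ(x−x̄ᵢ)² = 405.351
MSB = 2518.034/2 = 1259.0170; MSW = 405.351/23 = 17.6239
F = MSB/MSW = 71.4379
df = (2, 23)
p-value (upper-tail) = 0.00000
At α=0.05: p < α → reject H₀

reject H₀: yes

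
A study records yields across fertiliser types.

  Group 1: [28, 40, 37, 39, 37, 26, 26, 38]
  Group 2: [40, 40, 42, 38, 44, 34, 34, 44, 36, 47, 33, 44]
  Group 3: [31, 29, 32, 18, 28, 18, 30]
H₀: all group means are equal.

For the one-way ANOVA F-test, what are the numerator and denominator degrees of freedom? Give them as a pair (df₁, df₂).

k = 3 groups, N = 27 total
df = (k−1, N−k) = (3−1, 27−3) = (2, 24)

degrees of freedom = [2, 24]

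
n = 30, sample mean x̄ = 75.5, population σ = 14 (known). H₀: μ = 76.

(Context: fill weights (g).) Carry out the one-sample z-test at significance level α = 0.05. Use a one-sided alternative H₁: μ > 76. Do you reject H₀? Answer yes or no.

SE = σ/√n = 14/√30 = 2.5560
z = (x̄−μ₀)/SE = (75.5−76)/2.5560 = -0.1956
p-value (one-sided, H₁ greater) = 0.57754
At α=0.05: p ≥ α → fail to reject H₀

reject H₀: no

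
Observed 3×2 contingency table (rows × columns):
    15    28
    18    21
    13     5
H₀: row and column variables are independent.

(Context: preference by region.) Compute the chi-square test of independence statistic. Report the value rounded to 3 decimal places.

Row totals [43, 39, 18], col totals [46, 54], n=100
χ² = (15−19.78)²/19.78 + (28−23.22)²/23.22 + (18−17.94)²/17.94 + (21−21.06)²/21.06 + (13−8.28)²/8.28 + (5−9.72)²/9.72 = 7.1221
df = 2

test statistic = 7.122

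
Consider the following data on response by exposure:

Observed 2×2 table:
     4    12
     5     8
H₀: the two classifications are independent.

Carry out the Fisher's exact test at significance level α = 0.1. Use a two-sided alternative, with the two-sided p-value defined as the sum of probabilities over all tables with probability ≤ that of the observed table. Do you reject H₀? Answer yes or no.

Margins: r₁=16, r₂=13, c₁=9, c₂=20, n=29
p_obs = C(16,4)·C(13,5)/C(29,9); sum pmf over tables with pmf ≤ p_obs
p-value (two-sided) = 0.68816
At α=0.1: p ≥ α → fail to reject H₀

reject H₀: no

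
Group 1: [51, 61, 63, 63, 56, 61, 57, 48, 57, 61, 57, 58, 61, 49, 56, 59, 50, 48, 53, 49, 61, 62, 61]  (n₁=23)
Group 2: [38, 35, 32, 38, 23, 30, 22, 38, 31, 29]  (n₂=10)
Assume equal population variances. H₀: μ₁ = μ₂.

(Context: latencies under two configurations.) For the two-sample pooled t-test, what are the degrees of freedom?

degrees of freedom = 31

df = n₁ + n₂ − 2 = 23 + 10 − 2 = 31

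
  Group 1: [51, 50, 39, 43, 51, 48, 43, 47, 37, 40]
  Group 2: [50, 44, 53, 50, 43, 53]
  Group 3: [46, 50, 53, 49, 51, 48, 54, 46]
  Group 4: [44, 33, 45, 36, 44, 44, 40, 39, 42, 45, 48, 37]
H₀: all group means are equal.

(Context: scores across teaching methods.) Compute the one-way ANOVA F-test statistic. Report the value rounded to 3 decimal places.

test statistic = 7.031

Group means [44.90, 48.83, 49.62, 41.42], grand mean 45.444
SSB = Σnᵢ(x̄ᵢ−x̄)² = 406.364; SSW = ΣΣ(x−x̄ᵢ)² = 616.525
MSB = 406.364/3 = 135.4546; MSW = 616.525/32 = 19.2664
F = MSB/MSW = 7.0306
df = (3, 32)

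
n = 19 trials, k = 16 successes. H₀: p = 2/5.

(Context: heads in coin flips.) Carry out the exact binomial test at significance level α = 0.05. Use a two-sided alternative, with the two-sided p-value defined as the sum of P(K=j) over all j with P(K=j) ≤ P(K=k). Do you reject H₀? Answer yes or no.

Exact binomial: n=19, k=16, p₀=2/5=0.4000
P(X=j) = C(n,j)·p₀^j·(1−p₀)^(n−j); p = Σ P(X=j) over j with P(X=j) ≤ P(X=16)
p-value (two-sided) = 0.00016
At α=0.05: p < α → reject H₀

reject H₀: yes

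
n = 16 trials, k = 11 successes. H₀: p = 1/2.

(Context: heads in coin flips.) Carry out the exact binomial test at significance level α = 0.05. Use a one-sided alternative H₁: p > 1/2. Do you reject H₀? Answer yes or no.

reject H₀: no

Exact binomial: n=16, k=11, p₀=1/2=0.5000
P(X≥11) from Σ C(n,i)·p₀^i·(1−p₀)^(n−i)
p-value (one-sided, H₁ greater) = 0.10506
At α=0.05: p ≥ α → fail to reject H₀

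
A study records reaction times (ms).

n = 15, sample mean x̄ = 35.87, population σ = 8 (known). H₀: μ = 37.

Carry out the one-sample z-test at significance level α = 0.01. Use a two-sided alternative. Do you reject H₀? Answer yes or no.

SE = σ/√n = 8/√15 = 2.0656
z = (x̄−μ₀)/SE = (35.87−37)/2.0656 = -0.5471
p-value (two-sided) = 0.58434
At α=0.01: p ≥ α → fail to reject H₀

reject H₀: no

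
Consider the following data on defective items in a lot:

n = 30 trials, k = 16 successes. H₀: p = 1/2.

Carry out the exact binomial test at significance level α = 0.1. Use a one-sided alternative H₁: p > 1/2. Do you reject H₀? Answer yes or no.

Exact binomial: n=30, k=16, p₀=1/2=0.5000
P(X≥16) from Σ C(n,i)·p₀^i·(1−p₀)^(n−i)
p-value (one-sided, H₁ greater) = 0.42777
At α=0.1: p ≥ α → fail to reject H₀

reject H₀: no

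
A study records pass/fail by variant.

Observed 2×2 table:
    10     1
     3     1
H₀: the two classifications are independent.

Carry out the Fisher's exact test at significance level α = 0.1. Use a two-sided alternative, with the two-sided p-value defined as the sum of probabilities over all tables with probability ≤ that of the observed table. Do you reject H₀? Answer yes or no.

reject H₀: no

Margins: r₁=11, r₂=4, c₁=13, c₂=2, n=15
p_obs = C(11,10)·C(4,3)/C(15,13); sum pmf over tables with pmf ≤ p_obs
p-value (two-sided) = 0.47619
At α=0.1: p ≥ α → fail to reject H₀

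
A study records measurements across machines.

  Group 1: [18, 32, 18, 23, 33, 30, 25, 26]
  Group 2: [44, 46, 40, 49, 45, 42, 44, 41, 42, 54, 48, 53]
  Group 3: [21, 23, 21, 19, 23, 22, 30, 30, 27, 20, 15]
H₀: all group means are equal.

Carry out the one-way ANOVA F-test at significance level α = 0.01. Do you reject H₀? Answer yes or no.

Group means [25.62, 45.67, 22.82], grand mean 32.387
SSB = Σnᵢ(x̄ᵢ−x̄)² = 3489.177; SSW = ΣΣ(x−x̄ᵢ)² = 676.178
MSB = 3489.177/2 = 1744.5884; MSW = 676.178/28 = 24.1492
F = MSB/MSW = 72.2420
df = (2, 28)
p-value (upper-tail) = 0.00000
At α=0.01: p < α → reject H₀

reject H₀: yes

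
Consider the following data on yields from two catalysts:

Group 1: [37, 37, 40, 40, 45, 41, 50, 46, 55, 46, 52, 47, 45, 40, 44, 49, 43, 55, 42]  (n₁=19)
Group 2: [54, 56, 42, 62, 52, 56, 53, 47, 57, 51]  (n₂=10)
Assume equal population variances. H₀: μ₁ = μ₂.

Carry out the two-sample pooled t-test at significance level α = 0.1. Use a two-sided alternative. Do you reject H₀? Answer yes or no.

reject H₀: yes

x̄₁=44.947, s₁=5.421, n₁=19
x̄₂=53.000, s₂=5.558, n₂=10
s_p² = [18·5.421² + 9·5.558²]/27 = 29.8869
SE = √(s_p²·(1/19+1/10)) = 2.1358
t = (44.947−53.000)/2.1358 = -3.7703
df = 27
p-value (two-sided) = 0.00081
At α=0.1: p < α → reject H₀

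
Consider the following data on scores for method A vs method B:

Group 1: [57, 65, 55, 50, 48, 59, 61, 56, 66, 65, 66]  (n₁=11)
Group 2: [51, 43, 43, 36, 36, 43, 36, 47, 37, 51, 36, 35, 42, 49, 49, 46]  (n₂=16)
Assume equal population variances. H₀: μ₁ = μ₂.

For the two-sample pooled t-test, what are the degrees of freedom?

df = n₁ + n₂ − 2 = 11 + 16 − 2 = 25

degrees of freedom = 25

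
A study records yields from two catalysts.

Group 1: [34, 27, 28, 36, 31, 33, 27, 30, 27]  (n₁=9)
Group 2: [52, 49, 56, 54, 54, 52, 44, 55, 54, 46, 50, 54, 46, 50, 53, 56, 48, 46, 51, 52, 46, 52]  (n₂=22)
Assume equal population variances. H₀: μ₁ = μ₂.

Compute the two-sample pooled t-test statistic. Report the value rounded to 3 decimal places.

test statistic = -14.641

x̄₁=30.333, s₁=3.391, n₁=9
x̄₂=50.909, s₂=3.611, n₂=22
s_p² = [8·3.391² + 21·3.611²]/29 = 12.6144
SE = √(s_p²·(1/9+1/22)) = 1.4053
t = (30.333−50.909)/1.4053 = -14.6411
df = 29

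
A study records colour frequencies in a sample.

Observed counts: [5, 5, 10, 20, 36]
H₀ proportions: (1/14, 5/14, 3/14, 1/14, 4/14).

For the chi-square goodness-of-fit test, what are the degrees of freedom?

degrees of freedom = 4

df = k − 1 = 5 − 1 = 4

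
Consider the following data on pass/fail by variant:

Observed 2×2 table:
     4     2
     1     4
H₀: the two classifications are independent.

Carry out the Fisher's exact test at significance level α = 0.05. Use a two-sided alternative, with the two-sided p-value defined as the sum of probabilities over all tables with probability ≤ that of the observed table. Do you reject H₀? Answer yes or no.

Margins: r₁=6, r₂=5, c₁=5, c₂=6, n=11
p_obs = C(6,4)·C(5,1)/C(11,5); sum pmf over tables with pmf ≤ p_obs
p-value (two-sided) = 0.24242
At α=0.05: p ≥ α → fail to reject H₀

reject H₀: no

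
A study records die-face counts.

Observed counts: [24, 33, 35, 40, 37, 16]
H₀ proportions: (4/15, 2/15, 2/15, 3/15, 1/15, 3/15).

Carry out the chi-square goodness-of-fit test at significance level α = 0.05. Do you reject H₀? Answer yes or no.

reject H₀: yes

n = 185; E_i = n·p_i = [49.33, 24.67, 24.67, 37.00, 12.33, 37.00]
χ² = (24−49.33)²/49.33 + (33−24.67)²/24.67 + (35−24.67)²/24.67 + (40−37.00)²/37.00 + (37−12.33)²/12.33 + (16−37.00)²/37.00 = 81.6486
df = 5
p-value (upper-tail) = 0.00000
At α=0.05: p < α → reject H₀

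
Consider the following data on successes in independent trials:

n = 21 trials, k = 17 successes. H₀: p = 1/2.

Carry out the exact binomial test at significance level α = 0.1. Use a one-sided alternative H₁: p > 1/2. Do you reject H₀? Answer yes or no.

reject H₀: yes

Exact binomial: n=21, k=17, p₀=1/2=0.5000
P(X≥17) from Σ C(n,i)·p₀^i·(1−p₀)^(n−i)
p-value (one-sided, H₁ greater) = 0.00360
At α=0.1: p < α → reject H₀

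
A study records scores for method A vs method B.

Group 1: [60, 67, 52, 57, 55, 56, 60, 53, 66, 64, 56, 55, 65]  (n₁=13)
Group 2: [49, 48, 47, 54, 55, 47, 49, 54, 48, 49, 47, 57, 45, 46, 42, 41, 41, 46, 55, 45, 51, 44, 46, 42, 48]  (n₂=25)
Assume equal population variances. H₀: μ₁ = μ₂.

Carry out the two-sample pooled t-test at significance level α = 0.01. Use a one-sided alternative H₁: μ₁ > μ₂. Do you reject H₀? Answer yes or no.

x̄₁=58.923, s₁=5.123, n₁=13
x̄₂=47.840, s₂=4.478, n₂=25
s_p² = [12·5.123² + 24·4.478²]/36 = 22.1190
SE = √(s_p²·(1/13+1/25)) = 1.6082
t = (58.923−47.840)/1.6082 = 6.8917
df = 36
p-value (one-sided, H₁ greater) = 0.00000
At α=0.01: p < α → reject H₀

reject H₀: yes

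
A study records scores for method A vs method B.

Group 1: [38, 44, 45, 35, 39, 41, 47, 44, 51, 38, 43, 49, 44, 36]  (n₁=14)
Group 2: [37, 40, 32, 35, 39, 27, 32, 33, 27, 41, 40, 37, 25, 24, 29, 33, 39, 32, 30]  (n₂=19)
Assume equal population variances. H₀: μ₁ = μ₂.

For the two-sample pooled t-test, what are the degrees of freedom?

df = n₁ + n₂ − 2 = 14 + 19 − 2 = 31

degrees of freedom = 31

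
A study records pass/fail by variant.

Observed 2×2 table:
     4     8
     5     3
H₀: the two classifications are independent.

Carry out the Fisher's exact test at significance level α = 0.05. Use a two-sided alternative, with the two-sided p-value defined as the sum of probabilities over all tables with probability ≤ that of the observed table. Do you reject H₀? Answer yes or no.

reject H₀: no

Margins: r₁=12, r₂=8, c₁=9, c₂=11, n=20
p_obs = C(12,4)·C(8,5)/C(20,9); sum pmf over tables with pmf ≤ p_obs
p-value (two-sided) = 0.36185
At α=0.05: p ≥ α → fail to reject H₀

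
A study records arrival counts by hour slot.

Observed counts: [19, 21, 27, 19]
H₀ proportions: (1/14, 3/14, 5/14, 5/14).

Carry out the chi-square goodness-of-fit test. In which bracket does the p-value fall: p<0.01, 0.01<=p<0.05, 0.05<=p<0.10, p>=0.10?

n = 86; E_i = n·p_i = [6.14, 18.43, 30.71, 30.71]
χ² = (19−6.14)²/6.14 + (21−18.43)²/18.43 + (27−30.71)²/30.71 + (19−30.71)²/30.71 = 32.1860
df = 3
p-value (upper-tail) = 0.00000
→ bracket: p<0.01

p-value bracket: p<0.01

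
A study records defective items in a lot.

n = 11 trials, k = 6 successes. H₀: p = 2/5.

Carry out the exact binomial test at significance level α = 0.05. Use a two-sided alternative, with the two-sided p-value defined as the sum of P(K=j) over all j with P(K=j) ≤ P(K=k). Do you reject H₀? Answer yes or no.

reject H₀: no

Exact binomial: n=11, k=6, p₀=2/5=0.4000
P(X=j) = C(n,j)·p₀^j·(1−p₀)^(n−j); p = Σ P(X=j) over j with P(X=j) ≤ P(X=6)
p-value (two-sided) = 0.36542
At α=0.05: p ≥ α → fail to reject H₀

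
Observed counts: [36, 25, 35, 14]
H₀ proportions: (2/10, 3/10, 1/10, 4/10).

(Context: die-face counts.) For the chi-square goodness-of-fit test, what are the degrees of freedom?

df = k − 1 = 4 − 1 = 3

degrees of freedom = 3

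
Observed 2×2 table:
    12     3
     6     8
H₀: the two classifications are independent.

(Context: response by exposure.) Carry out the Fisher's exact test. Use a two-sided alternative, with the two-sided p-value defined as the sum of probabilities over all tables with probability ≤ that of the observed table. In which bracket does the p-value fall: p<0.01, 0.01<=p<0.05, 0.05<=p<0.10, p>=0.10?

Margins: r₁=15, r₂=14, c₁=18, c₂=11, n=29
p_obs = C(15,12)·C(14,6)/C(29,18); sum pmf over tables with pmf ≤ p_obs
p-value (two-sided) = 0.06043
→ bracket: 0.05<=p<0.10

p-value bracket: 0.05<=p<0.10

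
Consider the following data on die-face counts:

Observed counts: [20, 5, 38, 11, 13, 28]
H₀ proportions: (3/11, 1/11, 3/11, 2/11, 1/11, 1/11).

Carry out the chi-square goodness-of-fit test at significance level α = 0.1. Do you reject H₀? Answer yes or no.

n = 115; E_i = n·p_i = [31.36, 10.45, 31.36, 20.91, 10.45, 10.45]
χ² = (20−31.36)²/31.36 + (5−10.45)²/10.45 + (38−31.36)²/31.36 + (11−20.91)²/20.91 + (13−10.45)²/10.45 + (28−10.45)²/10.45 = 43.1290
df = 5
p-value (upper-tail) = 0.00000
At α=0.1: p < α → reject H₀

reject H₀: yes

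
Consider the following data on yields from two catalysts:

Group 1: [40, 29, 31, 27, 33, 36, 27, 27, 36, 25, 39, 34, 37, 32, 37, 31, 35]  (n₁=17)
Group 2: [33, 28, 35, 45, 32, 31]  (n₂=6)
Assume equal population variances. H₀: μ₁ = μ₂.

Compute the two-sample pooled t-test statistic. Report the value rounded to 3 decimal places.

x̄₁=32.706, s₁=4.579, n₁=17
x̄₂=34.000, s₂=5.865, n₂=6
s_p² = [16·4.579² + 5·5.865²]/21 = 24.1681
SE = √(s_p²·(1/17+1/6)) = 2.3345
t = (32.706−34.000)/2.3345 = -0.5544
df = 21

test statistic = -0.554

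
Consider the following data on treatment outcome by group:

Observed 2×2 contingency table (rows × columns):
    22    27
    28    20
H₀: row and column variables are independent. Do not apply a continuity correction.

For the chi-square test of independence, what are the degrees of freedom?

df = (r−1)(c−1) = (2−1)·(2−1) = 1

degrees of freedom = 1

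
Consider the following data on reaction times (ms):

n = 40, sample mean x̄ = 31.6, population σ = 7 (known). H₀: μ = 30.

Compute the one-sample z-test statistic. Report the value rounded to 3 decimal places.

test statistic = 1.446

SE = σ/√n = 7/√40 = 1.1068
z = (x̄−μ₀)/SE = (31.6−30)/1.1068 = 1.4456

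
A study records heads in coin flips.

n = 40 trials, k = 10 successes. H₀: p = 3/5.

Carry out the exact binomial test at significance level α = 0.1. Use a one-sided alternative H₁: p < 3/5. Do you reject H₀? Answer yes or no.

reject H₀: yes

Exact binomial: n=40, k=10, p₀=3/5=0.6000
P(X≤10) from Σ C(n,i)·p₀^i·(1−p₀)^(n−i)
p-value (one-sided, H₁ less) = 0.00001
At α=0.1: p < α → reject H₀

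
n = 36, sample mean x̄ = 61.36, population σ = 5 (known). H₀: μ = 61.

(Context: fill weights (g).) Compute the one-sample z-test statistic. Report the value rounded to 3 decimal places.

SE = σ/√n = 5/√36 = 0.8333
z = (x̄−μ₀)/SE = (61.36−61)/0.8333 = 0.4320

test statistic = 0.432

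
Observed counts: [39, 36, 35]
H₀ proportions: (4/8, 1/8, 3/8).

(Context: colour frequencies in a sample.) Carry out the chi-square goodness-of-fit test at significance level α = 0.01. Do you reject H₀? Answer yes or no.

n = 110; E_i = n·p_i = [55.00, 13.75, 41.25]
χ² = (39−55.00)²/55.00 + (36−13.75)²/13.75 + (35−41.25)²/41.25 = 41.6061
df = 2
p-value (upper-tail) = 0.00000
At α=0.01: p < α → reject H₀

reject H₀: yes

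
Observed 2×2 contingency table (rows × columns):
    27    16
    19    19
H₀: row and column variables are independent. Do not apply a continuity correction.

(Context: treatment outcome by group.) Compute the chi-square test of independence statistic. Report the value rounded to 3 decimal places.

Row totals [43, 38], col totals [46, 35], n=81
χ² = (27−24.42)²/24.42 + (16−18.58)²/18.58 + (19−21.58)²/21.58 + (19−16.42)²/16.42 = 1.3449
df = 1

test statistic = 1.345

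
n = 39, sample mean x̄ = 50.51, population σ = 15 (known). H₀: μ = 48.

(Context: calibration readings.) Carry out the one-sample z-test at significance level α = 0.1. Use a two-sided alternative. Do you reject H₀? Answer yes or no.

SE = σ/√n = 15/√39 = 2.4019
z = (x̄−μ₀)/SE = (50.51−48)/2.4019 = 1.0450
p-value (two-sided) = 0.29602
At α=0.1: p ≥ α → fail to reject H₀

reject H₀: no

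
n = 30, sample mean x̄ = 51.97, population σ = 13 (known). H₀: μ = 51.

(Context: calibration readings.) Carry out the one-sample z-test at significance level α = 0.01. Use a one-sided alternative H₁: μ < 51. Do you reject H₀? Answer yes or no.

SE = σ/√n = 13/√30 = 2.3735
z = (x̄−μ₀)/SE = (51.97−51)/2.3735 = 0.4087
p-value (one-sided, H₁ less) = 0.65861
At α=0.01: p ≥ α → fail to reject H₀

reject H₀: no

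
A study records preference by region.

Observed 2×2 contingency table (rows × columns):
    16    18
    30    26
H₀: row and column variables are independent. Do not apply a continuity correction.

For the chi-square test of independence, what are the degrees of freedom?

degrees of freedom = 1

df = (r−1)(c−1) = (2−1)·(2−1) = 1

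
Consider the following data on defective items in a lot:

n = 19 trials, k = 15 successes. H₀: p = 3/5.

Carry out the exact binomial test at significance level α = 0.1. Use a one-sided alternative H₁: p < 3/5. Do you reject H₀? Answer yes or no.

Exact binomial: n=19, k=15, p₀=3/5=0.6000
P(X≤15) from Σ C(n,i)·p₀^i·(1−p₀)^(n−i)
p-value (one-sided, H₁ less) = 0.97704
At α=0.1: p ≥ α → fail to reject H₀

reject H₀: no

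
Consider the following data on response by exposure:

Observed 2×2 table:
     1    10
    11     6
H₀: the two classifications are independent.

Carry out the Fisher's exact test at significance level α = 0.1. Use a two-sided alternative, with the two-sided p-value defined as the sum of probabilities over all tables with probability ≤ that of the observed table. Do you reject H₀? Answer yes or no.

Margins: r₁=11, r₂=17, c₁=12, c₂=16, n=28
p_obs = C(11,1)·C(17,11)/C(28,12); sum pmf over tables with pmf ≤ p_obs
p-value (two-sided) = 0.00596
At α=0.1: p < α → reject H₀

reject H₀: yes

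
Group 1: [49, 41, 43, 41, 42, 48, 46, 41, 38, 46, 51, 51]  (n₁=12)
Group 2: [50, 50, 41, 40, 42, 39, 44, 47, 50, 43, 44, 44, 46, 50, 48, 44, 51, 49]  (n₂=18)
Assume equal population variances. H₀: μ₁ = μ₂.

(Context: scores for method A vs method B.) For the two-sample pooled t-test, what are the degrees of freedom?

degrees of freedom = 28

df = n₁ + n₂ − 2 = 12 + 18 − 2 = 28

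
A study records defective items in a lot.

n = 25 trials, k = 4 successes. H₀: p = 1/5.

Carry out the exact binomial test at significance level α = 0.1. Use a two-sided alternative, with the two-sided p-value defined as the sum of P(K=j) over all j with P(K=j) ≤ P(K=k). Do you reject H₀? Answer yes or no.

reject H₀: no

Exact binomial: n=25, k=4, p₀=1/5=0.2000
P(X=j) = C(n,j)·p₀^j·(1−p₀)^(n−j); p = Σ P(X=j) over j with P(X=j) ≤ P(X=4)
p-value (two-sided) = 0.80398
At α=0.1: p ≥ α → fail to reject H₀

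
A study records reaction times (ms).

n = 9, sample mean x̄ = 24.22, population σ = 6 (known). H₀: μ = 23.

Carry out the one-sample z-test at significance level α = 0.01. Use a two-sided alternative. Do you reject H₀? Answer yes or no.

reject H₀: no

SE = σ/√n = 6/√9 = 2.0000
z = (x̄−μ₀)/SE = (24.22−23)/2.0000 = 0.6100
p-value (two-sided) = 0.54186
At α=0.01: p ≥ α → fail to reject H₀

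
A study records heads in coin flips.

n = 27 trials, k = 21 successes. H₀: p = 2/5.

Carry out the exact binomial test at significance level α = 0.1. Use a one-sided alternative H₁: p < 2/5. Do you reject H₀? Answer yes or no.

reject H₀: no

Exact binomial: n=27, k=21, p₀=2/5=0.4000
P(X≤21) from Σ C(n,i)·p₀^i·(1−p₀)^(n−i)
p-value (one-sided, H₁ less) = 0.99999
At α=0.1: p ≥ α → fail to reject H₀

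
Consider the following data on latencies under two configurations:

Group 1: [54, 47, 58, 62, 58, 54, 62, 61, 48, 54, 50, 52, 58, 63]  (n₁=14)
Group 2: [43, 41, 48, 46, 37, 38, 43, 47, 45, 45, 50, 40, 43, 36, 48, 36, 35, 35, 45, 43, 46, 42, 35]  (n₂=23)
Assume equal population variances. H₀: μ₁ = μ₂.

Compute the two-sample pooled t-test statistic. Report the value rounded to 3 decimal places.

x̄₁=55.786, s₁=5.309, n₁=14
x̄₂=42.043, s₂=4.714, n₂=23
s_p² = [13·5.309² + 22·4.714²]/35 = 24.4375
SE = √(s_p²·(1/14+1/23)) = 1.6757
t = (55.786−42.043)/1.6757 = 8.2008
df = 35

test statistic = 8.201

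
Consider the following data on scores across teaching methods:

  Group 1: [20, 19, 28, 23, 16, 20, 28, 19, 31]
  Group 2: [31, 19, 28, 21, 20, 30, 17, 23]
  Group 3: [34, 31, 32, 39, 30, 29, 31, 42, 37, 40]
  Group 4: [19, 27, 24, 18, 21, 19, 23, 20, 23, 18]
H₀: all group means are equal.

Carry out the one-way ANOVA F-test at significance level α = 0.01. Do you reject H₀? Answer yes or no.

reject H₀: yes

Group means [22.67, 23.62, 34.50, 21.20], grand mean 25.676
SSB = Σnᵢ(x̄ᵢ−x̄)² = 1094.133; SSW = ΣΣ(x−x̄ᵢ)² = 685.975
MSB = 1094.133/3 = 364.7110; MSW = 685.975/33 = 20.7871
F = MSB/MSW = 17.5450
df = (3, 33)
p-value (upper-tail) = 0.00000
At α=0.01: p < α → reject H₀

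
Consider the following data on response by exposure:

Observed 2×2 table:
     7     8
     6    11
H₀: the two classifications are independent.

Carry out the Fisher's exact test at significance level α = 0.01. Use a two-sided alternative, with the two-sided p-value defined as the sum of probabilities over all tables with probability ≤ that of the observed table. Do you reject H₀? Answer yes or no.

Margins: r₁=15, r₂=17, c₁=13, c₂=19, n=32
p_obs = C(15,7)·C(17,6)/C(32,13); sum pmf over tables with pmf ≤ p_obs
p-value (two-sided) = 0.71979
At α=0.01: p ≥ α → fail to reject H₀

reject H₀: no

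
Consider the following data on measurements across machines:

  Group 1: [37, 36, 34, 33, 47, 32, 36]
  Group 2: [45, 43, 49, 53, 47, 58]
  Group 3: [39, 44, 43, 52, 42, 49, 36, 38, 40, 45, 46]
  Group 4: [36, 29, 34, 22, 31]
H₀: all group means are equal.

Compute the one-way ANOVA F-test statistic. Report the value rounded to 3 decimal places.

test statistic = 14.735

Group means [36.43, 49.17, 43.09, 30.40], grand mean 40.552
SSB = Σnᵢ(x̄ᵢ−x̄)² = 1150.516; SSW = ΣΣ(x−x̄ᵢ)² = 650.657
MSB = 1150.516/3 = 383.5052; MSW = 650.657/25 = 26.0263
F = MSB/MSW = 14.7353
df = (3, 25)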